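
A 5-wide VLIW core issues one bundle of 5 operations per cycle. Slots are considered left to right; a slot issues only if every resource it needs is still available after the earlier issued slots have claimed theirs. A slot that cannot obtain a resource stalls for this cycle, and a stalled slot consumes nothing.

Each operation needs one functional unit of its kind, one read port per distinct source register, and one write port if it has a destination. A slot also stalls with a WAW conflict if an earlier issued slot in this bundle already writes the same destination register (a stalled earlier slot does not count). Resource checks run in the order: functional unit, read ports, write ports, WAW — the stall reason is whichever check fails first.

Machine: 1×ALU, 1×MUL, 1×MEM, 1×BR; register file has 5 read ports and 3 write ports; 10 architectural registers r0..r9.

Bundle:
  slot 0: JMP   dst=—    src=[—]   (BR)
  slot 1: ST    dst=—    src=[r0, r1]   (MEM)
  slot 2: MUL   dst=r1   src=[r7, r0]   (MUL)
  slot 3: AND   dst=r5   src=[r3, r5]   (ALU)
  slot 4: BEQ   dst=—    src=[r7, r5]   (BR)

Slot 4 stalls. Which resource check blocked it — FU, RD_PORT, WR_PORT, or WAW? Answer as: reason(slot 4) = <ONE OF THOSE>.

  0. BR ⇒ go  {1A/1Mu/1Ld/0B | 5r 3w}
  1. MEM ⇒ go  {1A/1Mu/0Ld/0B | 3r 3w}
  2. MUL→r1 ⇒ go  {1A/0Mu/0Ld/0B | 1r 2w}
  3. ALU→r5 ⇒ no(RD_PORT)  {1A/0Mu/0Ld/0B | 1r 2w}
  4. BR ⇒ no(FU)  {1A/0Mu/0Ld/0B | 1r 2w}

reason(slot 4) = FU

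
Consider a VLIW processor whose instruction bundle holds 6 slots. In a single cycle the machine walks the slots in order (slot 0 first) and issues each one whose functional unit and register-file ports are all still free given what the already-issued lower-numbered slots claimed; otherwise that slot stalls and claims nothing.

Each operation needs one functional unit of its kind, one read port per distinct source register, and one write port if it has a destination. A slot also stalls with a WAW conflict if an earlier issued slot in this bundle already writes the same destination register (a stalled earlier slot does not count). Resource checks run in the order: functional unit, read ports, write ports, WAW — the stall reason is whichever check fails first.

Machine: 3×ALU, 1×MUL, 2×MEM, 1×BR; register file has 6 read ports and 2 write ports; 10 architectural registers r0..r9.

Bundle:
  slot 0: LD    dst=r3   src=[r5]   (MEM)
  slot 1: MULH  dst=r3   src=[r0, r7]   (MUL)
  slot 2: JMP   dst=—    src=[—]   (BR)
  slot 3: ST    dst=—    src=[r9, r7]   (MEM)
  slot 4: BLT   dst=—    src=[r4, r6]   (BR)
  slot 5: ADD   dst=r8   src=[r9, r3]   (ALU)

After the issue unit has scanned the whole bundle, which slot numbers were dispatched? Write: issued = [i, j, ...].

slot 0 (MEM): ISSUE — free A3,Mu1,Ld1,B1 rp5 wp1
slot 1 (MUL): stall WAW — free A3,Mu1,Ld1,B1 rp5 wp1
slot 2 (BR): ISSUE — free A3,Mu1,Ld1,B0 rp5 wp1
slot 3 (MEM): ISSUE — free A3,Mu1,Ld0,B0 rp3 wp1
slot 4 (BR): stall FU — free A3,Mu1,Ld0,B0 rp3 wp1
slot 5 (ALU): ISSUE — free A2,Mu1,Ld0,B0 rp1 wp0

issued = [0, 2, 3, 5]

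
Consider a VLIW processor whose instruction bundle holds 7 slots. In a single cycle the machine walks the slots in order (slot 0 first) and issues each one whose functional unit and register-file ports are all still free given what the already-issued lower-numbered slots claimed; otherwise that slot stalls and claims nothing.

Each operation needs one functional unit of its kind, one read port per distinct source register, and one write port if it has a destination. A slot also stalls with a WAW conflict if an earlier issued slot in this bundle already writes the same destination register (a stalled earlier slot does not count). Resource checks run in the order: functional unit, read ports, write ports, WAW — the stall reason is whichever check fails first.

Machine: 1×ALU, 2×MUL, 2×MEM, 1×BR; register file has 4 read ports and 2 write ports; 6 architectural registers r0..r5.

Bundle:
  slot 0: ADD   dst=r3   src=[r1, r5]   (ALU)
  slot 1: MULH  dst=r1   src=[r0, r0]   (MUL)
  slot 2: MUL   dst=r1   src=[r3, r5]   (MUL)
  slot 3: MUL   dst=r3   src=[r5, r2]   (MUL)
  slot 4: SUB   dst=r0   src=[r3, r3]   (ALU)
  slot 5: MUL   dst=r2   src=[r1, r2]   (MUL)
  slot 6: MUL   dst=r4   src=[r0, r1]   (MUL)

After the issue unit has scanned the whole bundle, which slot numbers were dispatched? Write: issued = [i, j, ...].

  0. ALU→r3 ⇒ go  {0A/2Mu/2Ld/1B | 2r 1w}
  1. MUL→r1 ⇒ go  {0A/1Mu/2Ld/1B | 1r 0w}
  2. MUL→r1 ⇒ no(RD_PORT)  {0A/1Mu/2Ld/1B | 1r 0w}
  3. MUL→r3 ⇒ no(RD_PORT)  {0A/1Mu/2Ld/1B | 1r 0w}
  4. ALU→r0 ⇒ no(FU)  {0A/1Mu/2Ld/1B | 1r 0w}
  5. MUL→r2 ⇒ no(RD_PORT)  {0A/1Mu/2Ld/1B | 1r 0w}
  6. MUL→r4 ⇒ no(RD_PORT)  {0A/1Mu/2Ld/1B | 1r 0w}

issued = [0, 1]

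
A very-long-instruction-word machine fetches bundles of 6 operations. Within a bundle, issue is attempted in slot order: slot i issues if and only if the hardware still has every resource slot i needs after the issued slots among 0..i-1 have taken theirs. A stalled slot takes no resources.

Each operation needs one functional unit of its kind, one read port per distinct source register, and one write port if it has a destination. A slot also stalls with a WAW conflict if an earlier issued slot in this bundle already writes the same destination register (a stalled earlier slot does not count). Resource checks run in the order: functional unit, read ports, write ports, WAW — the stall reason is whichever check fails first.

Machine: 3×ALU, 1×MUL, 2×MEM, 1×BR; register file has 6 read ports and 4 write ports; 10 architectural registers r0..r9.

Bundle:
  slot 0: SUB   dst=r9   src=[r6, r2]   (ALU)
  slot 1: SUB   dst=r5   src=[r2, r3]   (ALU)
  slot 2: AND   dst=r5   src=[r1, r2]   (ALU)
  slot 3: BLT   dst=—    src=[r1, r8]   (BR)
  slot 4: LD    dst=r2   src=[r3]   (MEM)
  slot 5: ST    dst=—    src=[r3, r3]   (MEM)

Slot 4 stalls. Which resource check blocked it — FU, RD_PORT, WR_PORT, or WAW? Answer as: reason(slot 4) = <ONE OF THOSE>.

reason(slot 4) = RD_PORT

#0 ALU src=r6,r2 dispatched  <A:2 Mu:1 Ld:2 B:1 rd:4 wr:3>
#1 ALU src=r2,r3 dispatched  <A:1 Mu:1 Ld:2 B:1 rd:2 wr:2>
#2 ALU src=r1,r2 held:WAW  <A:1 Mu:1 Ld:2 B:1 rd:2 wr:2>
#3 BR src=r1,r8 dispatched  <A:1 Mu:1 Ld:2 B:0 rd:0 wr:2>
#4 MEM src=r3 held:RD_PORT  <A:1 Mu:1 Ld:2 B:0 rd:0 wr:2>
#5 MEM src=r3,r3 held:RD_PORT  <A:1 Mu:1 Ld:2 B:0 rd:0 wr:2>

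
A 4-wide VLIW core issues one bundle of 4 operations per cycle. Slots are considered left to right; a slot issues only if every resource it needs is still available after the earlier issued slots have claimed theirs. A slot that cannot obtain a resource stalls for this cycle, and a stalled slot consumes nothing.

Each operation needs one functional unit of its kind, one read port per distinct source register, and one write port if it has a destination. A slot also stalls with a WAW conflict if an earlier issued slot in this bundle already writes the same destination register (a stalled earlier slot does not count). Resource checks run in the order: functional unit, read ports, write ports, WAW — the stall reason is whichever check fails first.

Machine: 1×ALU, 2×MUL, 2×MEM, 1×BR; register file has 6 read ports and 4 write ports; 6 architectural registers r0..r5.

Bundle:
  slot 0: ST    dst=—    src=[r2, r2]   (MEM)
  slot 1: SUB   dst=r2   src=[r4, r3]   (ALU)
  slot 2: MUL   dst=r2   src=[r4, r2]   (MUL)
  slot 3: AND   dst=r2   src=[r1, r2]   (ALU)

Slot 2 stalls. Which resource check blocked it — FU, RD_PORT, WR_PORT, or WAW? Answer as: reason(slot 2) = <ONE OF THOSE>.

reason(slot 2) = WAW

#0 MEM src=r2,r2 dispatched  <A:1 Mu:2 Ld:1 B:1 rd:5 wr:4>
#1 ALU src=r4,r3 dispatched  <A:0 Mu:2 Ld:1 B:1 rd:3 wr:3>
#2 MUL src=r4,r2 held:WAW  <A:0 Mu:2 Ld:1 B:1 rd:3 wr:3>
#3 ALU src=r1,r2 held:FU  <A:0 Mu:2 Ld:1 B:1 rd:3 wr:3>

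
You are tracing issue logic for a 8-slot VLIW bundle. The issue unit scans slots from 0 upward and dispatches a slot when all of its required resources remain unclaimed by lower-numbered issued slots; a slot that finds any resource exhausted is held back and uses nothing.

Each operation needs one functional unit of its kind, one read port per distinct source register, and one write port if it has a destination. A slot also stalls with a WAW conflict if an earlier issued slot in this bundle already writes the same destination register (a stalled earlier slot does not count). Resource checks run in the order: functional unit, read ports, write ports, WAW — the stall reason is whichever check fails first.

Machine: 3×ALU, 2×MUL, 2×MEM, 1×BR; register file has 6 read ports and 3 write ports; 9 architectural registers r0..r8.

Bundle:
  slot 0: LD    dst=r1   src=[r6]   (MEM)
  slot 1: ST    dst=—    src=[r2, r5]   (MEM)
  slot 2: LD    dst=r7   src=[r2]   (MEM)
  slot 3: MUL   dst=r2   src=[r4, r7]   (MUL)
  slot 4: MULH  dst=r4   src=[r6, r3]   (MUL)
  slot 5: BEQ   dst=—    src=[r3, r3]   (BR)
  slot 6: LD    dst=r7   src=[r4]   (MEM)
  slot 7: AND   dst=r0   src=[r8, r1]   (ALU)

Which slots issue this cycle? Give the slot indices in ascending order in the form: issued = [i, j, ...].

[0] MEM needs rd=1 wr=1: ok; after: ALU=3 MUL=2 MEM=1 BR=1, R=5, W=2
[1] MEM needs rd=2 wr=0: ok; after: ALU=3 MUL=2 MEM=0 BR=1, R=3, W=2
[2] MEM needs rd=1 wr=1: FU; after: ALU=3 MUL=2 MEM=0 BR=1, R=3, W=2
[3] MUL needs rd=2 wr=1: ok; after: ALU=3 MUL=1 MEM=0 BR=1, R=1, W=1
[4] MUL needs rd=2 wr=1: RD_PORT; after: ALU=3 MUL=1 MEM=0 BR=1, R=1, W=1
[5] BR needs rd=1 wr=0: ok; after: ALU=3 MUL=1 MEM=0 BR=0, R=0, W=1
[6] MEM needs rd=1 wr=1: FU; after: ALU=3 MUL=1 MEM=0 BR=0, R=0, W=1
[7] ALU needs rd=2 wr=1: RD_PORT; after: ALU=3 MUL=1 MEM=0 BR=0, R=0, W=1

issued = [0, 1, 3, 5]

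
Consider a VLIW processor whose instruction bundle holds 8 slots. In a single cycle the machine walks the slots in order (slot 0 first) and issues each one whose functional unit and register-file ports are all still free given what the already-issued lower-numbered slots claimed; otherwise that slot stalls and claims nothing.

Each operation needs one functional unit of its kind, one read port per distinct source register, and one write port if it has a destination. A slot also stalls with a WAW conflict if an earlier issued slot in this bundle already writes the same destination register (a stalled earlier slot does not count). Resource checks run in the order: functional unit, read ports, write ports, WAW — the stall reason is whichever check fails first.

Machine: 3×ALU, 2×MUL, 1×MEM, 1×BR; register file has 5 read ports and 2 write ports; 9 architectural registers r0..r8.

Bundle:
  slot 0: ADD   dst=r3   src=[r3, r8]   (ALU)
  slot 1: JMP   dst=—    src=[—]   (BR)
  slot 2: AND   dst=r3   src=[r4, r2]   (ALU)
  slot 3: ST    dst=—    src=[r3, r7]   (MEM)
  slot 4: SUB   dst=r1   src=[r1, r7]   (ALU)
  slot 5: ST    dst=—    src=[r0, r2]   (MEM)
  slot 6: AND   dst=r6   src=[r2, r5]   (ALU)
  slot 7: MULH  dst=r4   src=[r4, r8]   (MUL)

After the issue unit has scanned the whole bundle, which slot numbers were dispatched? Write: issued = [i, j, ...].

[0] ALU needs rd=2 wr=1: ok; after: ALU=2 MUL=2 MEM=1 BR=1, R=3, W=1
[1] BR needs rd=0 wr=0: ok; after: ALU=2 MUL=2 MEM=1 BR=0, R=3, W=1
[2] ALU needs rd=2 wr=1: WAW; after: ALU=2 MUL=2 MEM=1 BR=0, R=3, W=1
[3] MEM needs rd=2 wr=0: ok; after: ALU=2 MUL=2 MEM=0 BR=0, R=1, W=1
[4] ALU needs rd=2 wr=1: RD_PORT; after: ALU=2 MUL=2 MEM=0 BR=0, R=1, W=1
[5] MEM needs rd=2 wr=0: FU; after: ALU=2 MUL=2 MEM=0 BR=0, R=1, W=1
[6] ALU needs rd=2 wr=1: RD_PORT; after: ALU=2 MUL=2 MEM=0 BR=0, R=1, W=1
[7] MUL needs rd=2 wr=1: RD_PORT; after: ALU=2 MUL=2 MEM=0 BR=0, R=1, W=1

issued = [0, 1, 3]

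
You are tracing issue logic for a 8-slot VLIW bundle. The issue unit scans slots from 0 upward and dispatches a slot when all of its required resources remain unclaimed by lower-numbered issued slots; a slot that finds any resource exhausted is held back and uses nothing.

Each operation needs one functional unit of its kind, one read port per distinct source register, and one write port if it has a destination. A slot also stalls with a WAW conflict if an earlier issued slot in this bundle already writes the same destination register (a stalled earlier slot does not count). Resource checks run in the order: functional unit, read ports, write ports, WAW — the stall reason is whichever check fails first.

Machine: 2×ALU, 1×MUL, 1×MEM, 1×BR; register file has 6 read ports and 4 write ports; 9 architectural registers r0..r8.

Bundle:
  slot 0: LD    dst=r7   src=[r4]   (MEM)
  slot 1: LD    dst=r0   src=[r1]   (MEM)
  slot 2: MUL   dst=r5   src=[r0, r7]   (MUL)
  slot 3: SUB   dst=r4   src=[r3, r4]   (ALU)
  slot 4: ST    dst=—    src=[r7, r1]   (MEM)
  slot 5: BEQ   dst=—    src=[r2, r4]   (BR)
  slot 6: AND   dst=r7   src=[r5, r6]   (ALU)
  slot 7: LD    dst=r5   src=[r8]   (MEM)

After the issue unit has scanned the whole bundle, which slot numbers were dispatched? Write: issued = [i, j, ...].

[0] MEM needs rd=1 wr=1: ok; after: ALU=2 MUL=1 MEM=0 BR=1, R=5, W=3
[1] MEM needs rd=1 wr=1: FU; after: ALU=2 MUL=1 MEM=0 BR=1, R=5, W=3
[2] MUL needs rd=2 wr=1: ok; after: ALU=2 MUL=0 MEM=0 BR=1, R=3, W=2
[3] ALU needs rd=2 wr=1: ok; after: ALU=1 MUL=0 MEM=0 BR=1, R=1, W=1
[4] MEM needs rd=2 wr=0: FU; after: ALU=1 MUL=0 MEM=0 BR=1, R=1, W=1
[5] BR needs rd=2 wr=0: RD_PORT; after: ALU=1 MUL=0 MEM=0 BR=1, R=1, W=1
[6] ALU needs rd=2 wr=1: RD_PORT; after: ALU=1 MUL=0 MEM=0 BR=1, R=1, W=1
[7] MEM needs rd=1 wr=1: FU; after: ALU=1 MUL=0 MEM=0 BR=1, R=1, W=1

issued = [0, 2, 3]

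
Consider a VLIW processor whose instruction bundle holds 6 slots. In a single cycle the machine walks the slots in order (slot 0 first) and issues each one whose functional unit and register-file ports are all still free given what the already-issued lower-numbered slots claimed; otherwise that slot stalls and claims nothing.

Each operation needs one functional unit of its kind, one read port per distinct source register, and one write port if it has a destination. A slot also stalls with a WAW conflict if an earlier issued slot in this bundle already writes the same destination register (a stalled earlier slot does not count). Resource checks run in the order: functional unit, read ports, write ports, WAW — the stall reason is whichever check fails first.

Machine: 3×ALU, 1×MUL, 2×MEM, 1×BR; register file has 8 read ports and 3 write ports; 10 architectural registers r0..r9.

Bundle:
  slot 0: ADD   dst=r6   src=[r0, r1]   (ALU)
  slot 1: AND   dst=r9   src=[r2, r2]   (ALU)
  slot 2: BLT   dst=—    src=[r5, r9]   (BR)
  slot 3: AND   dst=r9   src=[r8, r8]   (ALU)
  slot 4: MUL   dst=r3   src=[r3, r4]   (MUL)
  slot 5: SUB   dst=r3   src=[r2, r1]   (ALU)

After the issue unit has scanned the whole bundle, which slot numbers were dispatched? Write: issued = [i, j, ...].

issued = [0, 1, 2, 4]

(0) want 1×ALU +2rd +1wr — yes → AL2|MU1|ME2|BR1|rd6|wr2
(1) want 1×ALU +1rd +1wr — yes → AL1|MU1|ME2|BR1|rd5|wr1
(2) want 1×BR +2rd +0wr — yes → AL1|MU1|ME2|BR0|rd3|wr1
(3) want 1×ALU +1rd +1wr — WAW → AL1|MU1|ME2|BR0|rd3|wr1
(4) want 1×MUL +2rd +1wr — yes → AL1|MU0|ME2|BR0|rd1|wr0
(5) want 1×ALU +2rd +1wr — RD_PORT → AL1|MU0|ME2|BR0|rd1|wr0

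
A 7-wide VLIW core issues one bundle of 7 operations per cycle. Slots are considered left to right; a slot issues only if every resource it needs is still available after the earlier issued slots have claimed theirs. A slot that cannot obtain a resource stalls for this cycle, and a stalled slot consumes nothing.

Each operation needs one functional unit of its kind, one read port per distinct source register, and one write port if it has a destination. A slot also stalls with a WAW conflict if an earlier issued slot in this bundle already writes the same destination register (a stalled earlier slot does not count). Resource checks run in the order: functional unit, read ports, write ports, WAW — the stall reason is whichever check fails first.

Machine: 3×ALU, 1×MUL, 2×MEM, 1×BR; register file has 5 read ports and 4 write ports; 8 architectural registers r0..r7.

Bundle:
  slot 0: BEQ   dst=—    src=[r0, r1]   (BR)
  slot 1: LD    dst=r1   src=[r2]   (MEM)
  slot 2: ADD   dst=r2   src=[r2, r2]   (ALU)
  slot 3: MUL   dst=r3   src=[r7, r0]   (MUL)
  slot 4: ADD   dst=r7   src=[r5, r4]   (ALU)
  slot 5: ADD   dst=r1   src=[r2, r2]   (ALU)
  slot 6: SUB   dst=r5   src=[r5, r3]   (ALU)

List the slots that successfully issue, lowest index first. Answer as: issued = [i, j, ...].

slot 0 (BR): ISSUE — free A3,Mu1,Ld2,B0 rp3 wp4
slot 1 (MEM): ISSUE — free A3,Mu1,Ld1,B0 rp2 wp3
slot 2 (ALU): ISSUE — free A2,Mu1,Ld1,B0 rp1 wp2
slot 3 (MUL): stall RD_PORT — free A2,Mu1,Ld1,B0 rp1 wp2
slot 4 (ALU): stall RD_PORT — free A2,Mu1,Ld1,B0 rp1 wp2
slot 5 (ALU): stall WAW — free A2,Mu1,Ld1,B0 rp1 wp2
slot 6 (ALU): stall RD_PORT — free A2,Mu1,Ld1,B0 rp1 wp2

issued = [0, 1, 2]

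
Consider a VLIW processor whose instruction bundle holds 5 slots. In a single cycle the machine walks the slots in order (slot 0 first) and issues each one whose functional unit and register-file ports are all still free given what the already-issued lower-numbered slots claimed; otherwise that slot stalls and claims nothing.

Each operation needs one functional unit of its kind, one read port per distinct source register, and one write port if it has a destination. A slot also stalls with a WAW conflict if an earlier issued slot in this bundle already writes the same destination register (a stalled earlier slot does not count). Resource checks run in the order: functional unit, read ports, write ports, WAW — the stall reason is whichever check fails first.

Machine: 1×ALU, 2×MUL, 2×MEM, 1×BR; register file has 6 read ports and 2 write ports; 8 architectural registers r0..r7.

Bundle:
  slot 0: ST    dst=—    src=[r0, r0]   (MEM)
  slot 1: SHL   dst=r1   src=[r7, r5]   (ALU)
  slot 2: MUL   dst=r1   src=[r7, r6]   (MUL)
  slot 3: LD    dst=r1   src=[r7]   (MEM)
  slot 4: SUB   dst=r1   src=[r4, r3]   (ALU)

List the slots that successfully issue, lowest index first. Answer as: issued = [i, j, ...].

#0 MEM src=r0,r0 dispatched  <A:1 Mu:2 Ld:1 B:1 rd:5 wr:2>
#1 ALU src=r7,r5 dispatched  <A:0 Mu:2 Ld:1 B:1 rd:3 wr:1>
#2 MUL src=r7,r6 held:WAW  <A:0 Mu:2 Ld:1 B:1 rd:3 wr:1>
#3 MEM src=r7 held:WAW  <A:0 Mu:2 Ld:1 B:1 rd:3 wr:1>
#4 ALU src=r4,r3 held:FU  <A:0 Mu:2 Ld:1 B:1 rd:3 wr:1>

issued = [0, 1]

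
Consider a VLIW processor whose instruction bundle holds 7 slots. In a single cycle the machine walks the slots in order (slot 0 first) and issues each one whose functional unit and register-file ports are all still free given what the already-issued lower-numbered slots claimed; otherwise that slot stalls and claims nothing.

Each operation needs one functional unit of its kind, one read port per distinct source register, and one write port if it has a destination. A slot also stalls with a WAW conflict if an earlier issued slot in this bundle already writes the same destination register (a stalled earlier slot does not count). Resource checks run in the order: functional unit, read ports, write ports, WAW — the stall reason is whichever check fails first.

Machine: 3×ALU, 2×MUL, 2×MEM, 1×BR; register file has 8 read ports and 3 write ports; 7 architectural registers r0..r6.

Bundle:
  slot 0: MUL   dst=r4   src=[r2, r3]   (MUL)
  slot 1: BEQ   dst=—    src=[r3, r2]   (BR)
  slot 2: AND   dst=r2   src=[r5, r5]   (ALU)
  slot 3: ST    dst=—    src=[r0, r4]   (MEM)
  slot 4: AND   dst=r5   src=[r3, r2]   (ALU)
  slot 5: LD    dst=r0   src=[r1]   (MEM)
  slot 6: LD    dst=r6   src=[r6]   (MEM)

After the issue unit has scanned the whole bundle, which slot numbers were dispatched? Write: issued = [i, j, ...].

issued = [0, 1, 2, 3, 5]

#0 MUL src=r2,r3 dispatched  <A:3 Mu:1 Ld:2 B:1 rd:6 wr:2>
#1 BR src=r3,r2 dispatched  <A:3 Mu:1 Ld:2 B:0 rd:4 wr:2>
#2 ALU src=r5,r5 dispatched  <A:2 Mu:1 Ld:2 B:0 rd:3 wr:1>
#3 MEM src=r0,r4 dispatched  <A:2 Mu:1 Ld:1 B:0 rd:1 wr:1>
#4 ALU src=r3,r2 held:RD_PORT  <A:2 Mu:1 Ld:1 B:0 rd:1 wr:1>
#5 MEM src=r1 dispatched  <A:2 Mu:1 Ld:0 B:0 rd:0 wr:0>
#6 MEM src=r6 held:FU  <A:2 Mu:1 Ld:0 B:0 rd:0 wr:0>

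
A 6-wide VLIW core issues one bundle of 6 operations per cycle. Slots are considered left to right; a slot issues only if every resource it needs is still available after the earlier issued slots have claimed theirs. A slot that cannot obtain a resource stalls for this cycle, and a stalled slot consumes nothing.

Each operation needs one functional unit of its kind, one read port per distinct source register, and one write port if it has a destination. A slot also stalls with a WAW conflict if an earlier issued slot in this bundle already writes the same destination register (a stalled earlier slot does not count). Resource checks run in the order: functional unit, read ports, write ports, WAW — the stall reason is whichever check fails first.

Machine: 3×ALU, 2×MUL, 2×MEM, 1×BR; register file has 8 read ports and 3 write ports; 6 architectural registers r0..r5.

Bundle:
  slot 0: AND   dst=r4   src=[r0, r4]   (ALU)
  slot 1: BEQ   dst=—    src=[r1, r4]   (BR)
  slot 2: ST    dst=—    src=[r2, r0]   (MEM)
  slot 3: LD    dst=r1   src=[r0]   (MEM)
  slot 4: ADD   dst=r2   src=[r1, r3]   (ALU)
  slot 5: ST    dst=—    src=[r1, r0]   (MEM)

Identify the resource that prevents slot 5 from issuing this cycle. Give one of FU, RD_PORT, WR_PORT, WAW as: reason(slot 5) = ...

reason(slot 5) = FU

[0] ALU needs rd=2 wr=1: ok; after: ALU=2 MUL=2 MEM=2 BR=1, R=6, W=2
[1] BR needs rd=2 wr=0: ok; after: ALU=2 MUL=2 MEM=2 BR=0, R=4, W=2
[2] MEM needs rd=2 wr=0: ok; after: ALU=2 MUL=2 MEM=1 BR=0, R=2, W=2
[3] MEM needs rd=1 wr=1: ok; after: ALU=2 MUL=2 MEM=0 BR=0, R=1, W=1
[4] ALU needs rd=2 wr=1: RD_PORT; after: ALU=2 MUL=2 MEM=0 BR=0, R=1, W=1
[5] MEM needs rd=2 wr=0: FU; after: ALU=2 MUL=2 MEM=0 BR=0, R=1, W=1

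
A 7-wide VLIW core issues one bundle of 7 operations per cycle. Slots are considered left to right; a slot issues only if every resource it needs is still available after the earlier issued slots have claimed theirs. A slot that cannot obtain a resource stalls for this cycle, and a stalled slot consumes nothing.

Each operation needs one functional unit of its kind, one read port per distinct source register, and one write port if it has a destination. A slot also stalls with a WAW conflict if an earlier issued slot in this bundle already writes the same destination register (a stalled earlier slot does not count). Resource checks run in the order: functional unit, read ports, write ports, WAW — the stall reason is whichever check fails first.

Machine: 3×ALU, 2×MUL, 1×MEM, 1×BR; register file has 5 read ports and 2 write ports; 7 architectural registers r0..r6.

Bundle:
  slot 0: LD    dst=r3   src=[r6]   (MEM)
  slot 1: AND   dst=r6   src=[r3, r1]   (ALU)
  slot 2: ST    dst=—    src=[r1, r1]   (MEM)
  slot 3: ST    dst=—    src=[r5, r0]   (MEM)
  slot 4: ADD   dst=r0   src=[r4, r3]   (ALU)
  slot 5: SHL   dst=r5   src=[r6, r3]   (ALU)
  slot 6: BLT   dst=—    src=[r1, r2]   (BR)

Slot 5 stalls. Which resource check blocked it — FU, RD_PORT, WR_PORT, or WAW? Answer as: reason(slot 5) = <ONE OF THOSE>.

#0 MEM src=r6 dispatched  <A:3 Mu:2 Ld:0 B:1 rd:4 wr:1>
#1 ALU src=r3,r1 dispatched  <A:2 Mu:2 Ld:0 B:1 rd:2 wr:0>
#2 MEM src=r1,r1 held:FU  <A:2 Mu:2 Ld:0 B:1 rd:2 wr:0>
#3 MEM src=r5,r0 held:FU  <A:2 Mu:2 Ld:0 B:1 rd:2 wr:0>
#4 ALU src=r4,r3 held:WR_PORT  <A:2 Mu:2 Ld:0 B:1 rd:2 wr:0>
#5 ALU src=r6,r3 held:WR_PORT  <A:2 Mu:2 Ld:0 B:1 rd:2 wr:0>
#6 BR src=r1,r2 dispatched  <A:2 Mu:2 Ld:0 B:0 rd:0 wr:0>

reason(slot 5) = WR_PORT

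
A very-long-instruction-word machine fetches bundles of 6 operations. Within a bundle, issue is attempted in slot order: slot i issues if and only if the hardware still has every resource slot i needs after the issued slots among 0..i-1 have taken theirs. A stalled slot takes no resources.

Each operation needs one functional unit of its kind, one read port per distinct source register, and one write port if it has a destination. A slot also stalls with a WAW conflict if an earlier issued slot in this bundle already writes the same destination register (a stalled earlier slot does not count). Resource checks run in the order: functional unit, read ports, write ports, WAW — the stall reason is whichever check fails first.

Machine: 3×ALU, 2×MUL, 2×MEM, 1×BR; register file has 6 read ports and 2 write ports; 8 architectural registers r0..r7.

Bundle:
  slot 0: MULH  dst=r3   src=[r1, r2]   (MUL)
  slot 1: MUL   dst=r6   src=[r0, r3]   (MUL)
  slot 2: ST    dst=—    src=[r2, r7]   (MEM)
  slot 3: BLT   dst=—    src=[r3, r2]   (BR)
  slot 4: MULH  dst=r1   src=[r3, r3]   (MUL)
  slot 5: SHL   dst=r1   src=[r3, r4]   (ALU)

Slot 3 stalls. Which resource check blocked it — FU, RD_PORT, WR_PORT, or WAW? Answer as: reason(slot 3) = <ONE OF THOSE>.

reason(slot 3) = RD_PORT

  0. MUL→r3 ⇒ go  {3A/1Mu/2Ld/1B | 4r 1w}
  1. MUL→r6 ⇒ go  {3A/0Mu/2Ld/1B | 2r 0w}
  2. MEM ⇒ go  {3A/0Mu/1Ld/1B | 0r 0w}
  3. BR ⇒ no(RD_PORT)  {3A/0Mu/1Ld/1B | 0r 0w}
  4. MUL→r1 ⇒ no(FU)  {3A/0Mu/1Ld/1B | 0r 0w}
  5. ALU→r1 ⇒ no(RD_PORT)  {3A/0Mu/1Ld/1B | 0r 0w}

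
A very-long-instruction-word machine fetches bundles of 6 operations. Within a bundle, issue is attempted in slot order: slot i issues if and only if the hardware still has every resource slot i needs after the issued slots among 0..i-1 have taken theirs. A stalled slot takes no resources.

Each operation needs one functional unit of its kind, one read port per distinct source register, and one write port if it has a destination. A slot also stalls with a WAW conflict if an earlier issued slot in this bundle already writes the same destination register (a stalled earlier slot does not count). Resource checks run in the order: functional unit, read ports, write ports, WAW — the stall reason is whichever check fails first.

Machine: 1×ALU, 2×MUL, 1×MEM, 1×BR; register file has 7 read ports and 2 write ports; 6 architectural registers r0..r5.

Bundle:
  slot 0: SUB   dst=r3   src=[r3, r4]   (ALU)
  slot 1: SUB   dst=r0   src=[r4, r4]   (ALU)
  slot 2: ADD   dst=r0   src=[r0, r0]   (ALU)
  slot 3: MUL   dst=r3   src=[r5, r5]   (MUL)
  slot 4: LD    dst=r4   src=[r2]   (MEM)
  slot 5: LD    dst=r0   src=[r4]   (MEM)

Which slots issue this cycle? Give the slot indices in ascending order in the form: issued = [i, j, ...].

slot 0 (ALU): ISSUE — free A0,Mu2,Ld1,B1 rp5 wp1
slot 1 (ALU): stall FU — free A0,Mu2,Ld1,B1 rp5 wp1
slot 2 (ALU): stall FU — free A0,Mu2,Ld1,B1 rp5 wp1
slot 3 (MUL): stall WAW — free A0,Mu2,Ld1,B1 rp5 wp1
slot 4 (MEM): ISSUE — free A0,Mu2,Ld0,B1 rp4 wp0
slot 5 (MEM): stall FU — free A0,Mu2,Ld0,B1 rp4 wp0

issued = [0, 4]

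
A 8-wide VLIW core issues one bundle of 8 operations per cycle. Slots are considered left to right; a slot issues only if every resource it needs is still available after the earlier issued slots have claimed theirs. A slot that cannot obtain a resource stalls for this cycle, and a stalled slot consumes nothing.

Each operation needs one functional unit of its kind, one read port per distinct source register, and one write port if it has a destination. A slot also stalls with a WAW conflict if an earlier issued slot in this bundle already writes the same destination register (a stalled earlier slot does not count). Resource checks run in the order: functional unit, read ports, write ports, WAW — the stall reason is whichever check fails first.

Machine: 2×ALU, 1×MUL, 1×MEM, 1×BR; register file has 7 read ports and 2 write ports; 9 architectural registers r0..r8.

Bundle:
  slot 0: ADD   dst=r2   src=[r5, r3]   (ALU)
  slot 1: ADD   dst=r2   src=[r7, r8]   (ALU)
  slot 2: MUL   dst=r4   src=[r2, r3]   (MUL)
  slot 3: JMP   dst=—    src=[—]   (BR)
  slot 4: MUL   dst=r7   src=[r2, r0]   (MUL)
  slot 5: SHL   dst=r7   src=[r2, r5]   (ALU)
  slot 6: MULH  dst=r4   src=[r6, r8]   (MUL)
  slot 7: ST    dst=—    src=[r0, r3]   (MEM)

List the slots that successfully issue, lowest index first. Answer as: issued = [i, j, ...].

issued = [0, 2, 3, 7]

#0 ALU src=r5,r3 dispatched  <A:1 Mu:1 Ld:1 B:1 rd:5 wr:1>
#1 ALU src=r7,r8 held:WAW  <A:1 Mu:1 Ld:1 B:1 rd:5 wr:1>
#2 MUL src=r2,r3 dispatched  <A:1 Mu:0 Ld:1 B:1 rd:3 wr:0>
#3 BR src=- dispatched  <A:1 Mu:0 Ld:1 B:0 rd:3 wr:0>
#4 MUL src=r2,r0 held:FU  <A:1 Mu:0 Ld:1 B:0 rd:3 wr:0>
#5 ALU src=r2,r5 held:WR_PORT  <A:1 Mu:0 Ld:1 B:0 rd:3 wr:0>
#6 MUL src=r6,r8 held:FU  <A:1 Mu:0 Ld:1 B:0 rd:3 wr:0>
#7 MEM src=r0,r3 dispatched  <A:1 Mu:0 Ld:0 B:0 rd:1 wr:0>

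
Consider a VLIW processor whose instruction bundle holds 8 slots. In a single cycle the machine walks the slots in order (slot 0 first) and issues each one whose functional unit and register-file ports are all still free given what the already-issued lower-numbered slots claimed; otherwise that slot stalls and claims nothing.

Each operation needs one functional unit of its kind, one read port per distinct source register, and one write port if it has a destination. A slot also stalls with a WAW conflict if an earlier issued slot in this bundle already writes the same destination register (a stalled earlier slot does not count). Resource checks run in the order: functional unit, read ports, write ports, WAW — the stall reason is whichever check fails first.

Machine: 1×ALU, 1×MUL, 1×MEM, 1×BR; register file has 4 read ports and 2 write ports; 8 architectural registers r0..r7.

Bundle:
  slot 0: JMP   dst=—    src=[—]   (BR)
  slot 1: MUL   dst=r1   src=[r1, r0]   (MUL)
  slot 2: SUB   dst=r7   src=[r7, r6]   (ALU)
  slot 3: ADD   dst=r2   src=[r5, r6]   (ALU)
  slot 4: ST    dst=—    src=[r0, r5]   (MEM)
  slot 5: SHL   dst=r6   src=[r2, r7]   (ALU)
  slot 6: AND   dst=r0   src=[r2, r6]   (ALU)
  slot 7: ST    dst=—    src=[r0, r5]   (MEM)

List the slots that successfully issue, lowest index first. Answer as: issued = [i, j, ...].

issued = [0, 1, 2]

  0. BR ⇒ go  {1A/1Mu/1Ld/0B | 4r 2w}
  1. MUL→r1 ⇒ go  {1A/0Mu/1Ld/0B | 2r 1w}
  2. ALU→r7 ⇒ go  {0A/0Mu/1Ld/0B | 0r 0w}
  3. ALU→r2 ⇒ no(FU)  {0A/0Mu/1Ld/0B | 0r 0w}
  4. MEM ⇒ no(RD_PORT)  {0A/0Mu/1Ld/0B | 0r 0w}
  5. ALU→r6 ⇒ no(FU)  {0A/0Mu/1Ld/0B | 0r 0w}
  6. ALU→r0 ⇒ no(FU)  {0A/0Mu/1Ld/0B | 0r 0w}
  7. MEM ⇒ no(RD_PORT)  {0A/0Mu/1Ld/0B | 0r 0w}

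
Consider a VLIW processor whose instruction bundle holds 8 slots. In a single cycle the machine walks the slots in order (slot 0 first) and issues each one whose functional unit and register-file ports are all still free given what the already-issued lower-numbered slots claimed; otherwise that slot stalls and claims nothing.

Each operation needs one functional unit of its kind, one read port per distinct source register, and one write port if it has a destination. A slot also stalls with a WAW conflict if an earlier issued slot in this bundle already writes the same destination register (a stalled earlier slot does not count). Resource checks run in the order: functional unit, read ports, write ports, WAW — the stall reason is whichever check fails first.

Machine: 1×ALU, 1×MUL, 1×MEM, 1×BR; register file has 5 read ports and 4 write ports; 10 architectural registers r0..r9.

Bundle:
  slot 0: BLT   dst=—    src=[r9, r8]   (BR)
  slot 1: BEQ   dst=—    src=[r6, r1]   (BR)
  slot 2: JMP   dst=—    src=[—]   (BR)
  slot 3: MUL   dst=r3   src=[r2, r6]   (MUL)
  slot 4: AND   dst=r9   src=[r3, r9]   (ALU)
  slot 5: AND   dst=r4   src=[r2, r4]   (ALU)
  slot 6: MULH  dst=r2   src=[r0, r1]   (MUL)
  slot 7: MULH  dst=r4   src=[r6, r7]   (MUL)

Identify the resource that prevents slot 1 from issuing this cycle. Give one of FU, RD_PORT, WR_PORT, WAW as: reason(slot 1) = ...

reason(slot 1) = FU

slot 0 (BR): ISSUE — free A1,Mu1,Ld1,B0 rp3 wp4
slot 1 (BR): stall FU — free A1,Mu1,Ld1,B0 rp3 wp4
slot 2 (BR): stall FU — free A1,Mu1,Ld1,B0 rp3 wp4
slot 3 (MUL): ISSUE — free A1,Mu0,Ld1,B0 rp1 wp3
slot 4 (ALU): stall RD_PORT — free A1,Mu0,Ld1,B0 rp1 wp3
slot 5 (ALU): stall RD_PORT — free A1,Mu0,Ld1,B0 rp1 wp3
slot 6 (MUL): stall FU — free A1,Mu0,Ld1,B0 rp1 wp3
slot 7 (MUL): stall FU — free A1,Mu0,Ld1,B0 rp1 wp3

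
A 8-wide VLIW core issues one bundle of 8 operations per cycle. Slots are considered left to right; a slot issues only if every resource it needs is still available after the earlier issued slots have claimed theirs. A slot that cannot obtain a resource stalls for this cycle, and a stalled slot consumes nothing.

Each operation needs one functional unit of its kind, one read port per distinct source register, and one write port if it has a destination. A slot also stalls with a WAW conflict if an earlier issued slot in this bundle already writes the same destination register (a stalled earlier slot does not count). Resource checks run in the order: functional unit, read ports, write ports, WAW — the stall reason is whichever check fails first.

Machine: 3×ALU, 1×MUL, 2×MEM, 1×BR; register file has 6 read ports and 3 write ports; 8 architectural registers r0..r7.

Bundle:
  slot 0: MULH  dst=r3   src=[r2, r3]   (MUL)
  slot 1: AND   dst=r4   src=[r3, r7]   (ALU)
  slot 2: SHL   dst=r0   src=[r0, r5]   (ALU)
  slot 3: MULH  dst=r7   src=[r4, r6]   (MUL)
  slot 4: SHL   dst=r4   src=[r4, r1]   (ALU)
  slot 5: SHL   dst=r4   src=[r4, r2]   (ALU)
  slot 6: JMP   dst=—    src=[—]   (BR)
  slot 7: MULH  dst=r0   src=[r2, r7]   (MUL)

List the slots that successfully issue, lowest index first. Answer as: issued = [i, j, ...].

issued = [0, 1, 2, 6]

slot 0 (MUL): ISSUE — free A3,Mu0,Ld2,B1 rp4 wp2
slot 1 (ALU): ISSUE — free A2,Mu0,Ld2,B1 rp2 wp1
slot 2 (ALU): ISSUE — free A1,Mu0,Ld2,B1 rp0 wp0
slot 3 (MUL): stall FU — free A1,Mu0,Ld2,B1 rp0 wp0
slot 4 (ALU): stall RD_PORT — free A1,Mu0,Ld2,B1 rp0 wp0
slot 5 (ALU): stall RD_PORT — free A1,Mu0,Ld2,B1 rp0 wp0
slot 6 (BR): ISSUE — free A1,Mu0,Ld2,B0 rp0 wp0
slot 7 (MUL): stall FU — free A1,Mu0,Ld2,B0 rp0 wp0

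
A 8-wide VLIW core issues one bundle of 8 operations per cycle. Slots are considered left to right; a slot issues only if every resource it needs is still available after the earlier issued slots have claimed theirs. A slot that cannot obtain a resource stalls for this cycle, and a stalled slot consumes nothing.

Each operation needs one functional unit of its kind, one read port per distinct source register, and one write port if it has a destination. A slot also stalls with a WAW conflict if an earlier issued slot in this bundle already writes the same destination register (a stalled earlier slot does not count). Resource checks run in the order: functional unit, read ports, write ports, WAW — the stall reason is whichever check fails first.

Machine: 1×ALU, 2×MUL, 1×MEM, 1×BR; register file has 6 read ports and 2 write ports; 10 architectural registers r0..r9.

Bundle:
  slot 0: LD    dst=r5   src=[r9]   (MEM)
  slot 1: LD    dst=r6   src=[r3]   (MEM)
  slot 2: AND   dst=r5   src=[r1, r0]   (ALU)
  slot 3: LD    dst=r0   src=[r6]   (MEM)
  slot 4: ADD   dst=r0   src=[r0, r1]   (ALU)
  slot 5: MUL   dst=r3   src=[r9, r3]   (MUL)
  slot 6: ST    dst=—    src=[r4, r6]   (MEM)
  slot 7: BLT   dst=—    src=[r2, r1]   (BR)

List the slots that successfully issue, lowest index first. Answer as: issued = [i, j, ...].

issued = [0, 4, 7]

  0. MEM→r5 ⇒ go  {1A/2Mu/0Ld/1B | 5r 1w}
  1. MEM→r6 ⇒ no(FU)  {1A/2Mu/0Ld/1B | 5r 1w}
  2. ALU→r5 ⇒ no(WAW)  {1A/2Mu/0Ld/1B | 5r 1w}
  3. MEM→r0 ⇒ no(FU)  {1A/2Mu/0Ld/1B | 5r 1w}
  4. ALU→r0 ⇒ go  {0A/2Mu/0Ld/1B | 3r 0w}
  5. MUL→r3 ⇒ no(WR_PORT)  {0A/2Mu/0Ld/1B | 3r 0w}
  6. MEM ⇒ no(FU)  {0A/2Mu/0Ld/1B | 3r 0w}
  7. BR ⇒ go  {0A/2Mu/0Ld/0B | 1r 0w}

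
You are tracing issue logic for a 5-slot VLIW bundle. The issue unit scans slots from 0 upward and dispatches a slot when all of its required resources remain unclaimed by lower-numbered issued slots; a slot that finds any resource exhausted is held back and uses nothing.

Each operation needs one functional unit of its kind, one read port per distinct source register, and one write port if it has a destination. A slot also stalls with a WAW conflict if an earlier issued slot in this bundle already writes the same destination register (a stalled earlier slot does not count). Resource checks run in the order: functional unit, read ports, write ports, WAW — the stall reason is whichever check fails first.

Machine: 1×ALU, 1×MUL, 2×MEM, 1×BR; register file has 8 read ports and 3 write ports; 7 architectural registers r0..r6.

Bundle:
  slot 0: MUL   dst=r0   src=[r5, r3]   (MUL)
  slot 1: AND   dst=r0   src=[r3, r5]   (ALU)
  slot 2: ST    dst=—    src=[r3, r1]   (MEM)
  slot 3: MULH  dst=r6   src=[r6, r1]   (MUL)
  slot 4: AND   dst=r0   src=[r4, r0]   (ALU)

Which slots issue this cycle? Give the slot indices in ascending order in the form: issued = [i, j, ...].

#0 MUL src=r5,r3 dispatched  <A:1 Mu:0 Ld:2 B:1 rd:6 wr:2>
#1 ALU src=r3,r5 held:WAW  <A:1 Mu:0 Ld:2 B:1 rd:6 wr:2>
#2 MEM src=r3,r1 dispatched  <A:1 Mu:0 Ld:1 B:1 rd:4 wr:2>
#3 MUL src=r6,r1 held:FU  <A:1 Mu:0 Ld:1 B:1 rd:4 wr:2>
#4 ALU src=r4,r0 held:WAW  <A:1 Mu:0 Ld:1 B:1 rd:4 wr:2>

issued = [0, 2]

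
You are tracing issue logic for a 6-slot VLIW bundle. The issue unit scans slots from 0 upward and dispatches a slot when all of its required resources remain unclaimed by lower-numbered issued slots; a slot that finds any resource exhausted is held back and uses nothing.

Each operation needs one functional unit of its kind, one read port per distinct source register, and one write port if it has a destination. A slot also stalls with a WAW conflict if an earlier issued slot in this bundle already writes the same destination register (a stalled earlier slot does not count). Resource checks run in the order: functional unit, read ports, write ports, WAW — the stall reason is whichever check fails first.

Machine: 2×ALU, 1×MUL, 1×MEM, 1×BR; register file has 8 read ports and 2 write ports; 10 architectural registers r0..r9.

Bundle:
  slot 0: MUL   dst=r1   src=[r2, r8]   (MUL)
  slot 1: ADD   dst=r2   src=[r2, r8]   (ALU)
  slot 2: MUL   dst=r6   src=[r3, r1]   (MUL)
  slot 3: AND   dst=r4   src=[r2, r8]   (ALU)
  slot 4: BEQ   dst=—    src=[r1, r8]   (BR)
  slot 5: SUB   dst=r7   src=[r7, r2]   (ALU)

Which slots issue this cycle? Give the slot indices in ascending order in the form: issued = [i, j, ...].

issued = [0, 1, 4]

  0. MUL→r1 ⇒ go  {2A/0Mu/1Ld/1B | 6r 1w}
  1. ALU→r2 ⇒ go  {1A/0Mu/1Ld/1B | 4r 0w}
  2. MUL→r6 ⇒ no(FU)  {1A/0Mu/1Ld/1B | 4r 0w}
  3. ALU→r4 ⇒ no(WR_PORT)  {1A/0Mu/1Ld/1B | 4r 0w}
  4. BR ⇒ go  {1A/0Mu/1Ld/0B | 2r 0w}
  5. ALU→r7 ⇒ no(WR_PORT)  {1A/0Mu/1Ld/0B | 2r 0w}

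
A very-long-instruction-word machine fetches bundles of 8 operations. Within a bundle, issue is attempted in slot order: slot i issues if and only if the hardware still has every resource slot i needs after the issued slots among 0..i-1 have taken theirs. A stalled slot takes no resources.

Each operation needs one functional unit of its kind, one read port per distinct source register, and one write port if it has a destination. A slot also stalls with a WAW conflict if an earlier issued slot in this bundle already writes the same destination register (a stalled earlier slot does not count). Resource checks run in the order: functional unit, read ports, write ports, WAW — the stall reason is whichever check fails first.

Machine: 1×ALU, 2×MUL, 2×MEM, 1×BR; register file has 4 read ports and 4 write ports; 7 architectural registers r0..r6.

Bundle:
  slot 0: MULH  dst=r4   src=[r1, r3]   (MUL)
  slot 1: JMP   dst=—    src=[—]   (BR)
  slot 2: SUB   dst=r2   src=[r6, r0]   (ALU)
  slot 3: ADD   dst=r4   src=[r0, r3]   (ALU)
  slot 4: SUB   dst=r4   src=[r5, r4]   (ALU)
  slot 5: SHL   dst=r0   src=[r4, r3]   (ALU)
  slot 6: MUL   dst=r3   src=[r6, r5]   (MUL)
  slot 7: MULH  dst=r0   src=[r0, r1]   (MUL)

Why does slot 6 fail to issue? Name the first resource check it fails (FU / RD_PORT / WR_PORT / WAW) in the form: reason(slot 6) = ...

#0 MUL src=r1,r3 dispatched  <A:1 Mu:1 Ld:2 B:1 rd:2 wr:3>
#1 BR src=- dispatched  <A:1 Mu:1 Ld:2 B:0 rd:2 wr:3>
#2 ALU src=r6,r0 dispatched  <A:0 Mu:1 Ld:2 B:0 rd:0 wr:2>
#3 ALU src=r0,r3 held:FU  <A:0 Mu:1 Ld:2 B:0 rd:0 wr:2>
#4 ALU src=r5,r4 held:FU  <A:0 Mu:1 Ld:2 B:0 rd:0 wr:2>
#5 ALU src=r4,r3 held:FU  <A:0 Mu:1 Ld:2 B:0 rd:0 wr:2>
#6 MUL src=r6,r5 held:RD_PORT  <A:0 Mu:1 Ld:2 B:0 rd:0 wr:2>
#7 MUL src=r0,r1 held:RD_PORT  <A:0 Mu:1 Ld:2 B:0 rd:0 wr:2>

reason(slot 6) = RD_PORT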